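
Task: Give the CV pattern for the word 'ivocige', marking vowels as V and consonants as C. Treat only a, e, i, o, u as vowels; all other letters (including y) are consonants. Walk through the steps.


Letter mapping: i = V, v = C, o = V, c = C, i = V, g = C, e = V.

VCVCVCV


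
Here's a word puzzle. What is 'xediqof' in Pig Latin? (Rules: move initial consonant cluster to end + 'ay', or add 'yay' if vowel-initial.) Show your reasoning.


'xediqof': move consonant cluster 'x' to end and add 'ay': 'ediqofxay'.

ediqofxay


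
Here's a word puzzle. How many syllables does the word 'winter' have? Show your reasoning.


Break 'winter' into syllables: win-ter -> win | ter = 2 syllables

2 syllables


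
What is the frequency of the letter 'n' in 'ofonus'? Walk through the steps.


Letter 'n' in 'ofonus': found at position(s) 4 = 1 occurrence(s).

1


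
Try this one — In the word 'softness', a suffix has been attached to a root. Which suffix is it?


The word 'softness' = 'soft' (root) + '-ness' (suffix). The suffix is '-ness'.

ness


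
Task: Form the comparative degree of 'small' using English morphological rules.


Apply comparative formation (add -er): 'small' -> 'smaller'.

smaller


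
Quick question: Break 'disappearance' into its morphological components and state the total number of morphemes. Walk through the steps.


Step 1: Identify prefix: 'dis' (meaning: not/apart)
Step 2: Identify root: 'appear'
Step 3: Identify suffix(es): 'ance'
Decomposition: dis- (prefix: not/apart) + appear (root) + -ance (suffix: state/act)
Total morphemes: 3

3 morphemes (dis- (prefix: not/apart) + appear (root) + -ance (suffix: state/act))


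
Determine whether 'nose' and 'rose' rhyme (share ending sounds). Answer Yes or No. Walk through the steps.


Rime (stressed vowel + following sounds) of 'nose': -ose = /oʊz/
Rime of 'rose': -ose = /oʊz/
/oʊz/ and /oʊz/ are the same ending sound, so the words rhyme.

Yes


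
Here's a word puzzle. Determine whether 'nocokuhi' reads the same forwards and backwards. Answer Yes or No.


Forward: 'nocokuhi'
Reversed: 'ihukocon'
They differ.

No


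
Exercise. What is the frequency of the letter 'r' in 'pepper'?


Letter 'r' in 'pepper': found at position(s) 6 = 1 occurrence(s).

1


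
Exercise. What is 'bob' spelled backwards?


Reverse 'bob' character by character: 'bob'.

bob


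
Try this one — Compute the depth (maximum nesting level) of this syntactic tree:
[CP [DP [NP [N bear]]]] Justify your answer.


Count bracket nesting levels:
'[' at pos 0: depth = 1
'[' at pos 4: depth = 2
'[' at pos 8: depth = 3
'[' at pos 12: depth = 4
Maximum depth reached: 4

4


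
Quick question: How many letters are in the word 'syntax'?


Spell out 'syntax' and number each letter: s(1), y(2), n(3), t(4), a(5), x(6). Total: 6 letters.

6


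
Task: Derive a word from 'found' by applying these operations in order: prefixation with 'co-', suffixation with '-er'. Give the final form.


Step 1: Add prefix 'co-' to 'found' = 'cofound'
Step 2: Add suffix '-er' to 'cofound' = 'cofounder'

cofounder


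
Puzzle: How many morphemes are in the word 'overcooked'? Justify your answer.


Decomposition: over- (prefix) + cook (root) + -ed (suffix) = 3 morpheme(s)

3 morphemes


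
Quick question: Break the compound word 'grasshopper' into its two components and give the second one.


Split 'grasshopper' into 'grass' + 'hopper'. The second part is 'hopper'.

hopper


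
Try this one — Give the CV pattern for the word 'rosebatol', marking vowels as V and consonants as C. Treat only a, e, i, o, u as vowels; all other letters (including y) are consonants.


Letter mapping: r = C, o = V, s = C, e = V, b = C, a = V, t = C, o = V, l = C.

CVCVCVCVC


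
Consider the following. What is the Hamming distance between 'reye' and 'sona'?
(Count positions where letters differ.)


Alignment:
Position 1: 'r' vs 's' = DIFFER
Position 2: 'e' vs 'o' = DIFFER
Position 3: 'y' vs 'n' = DIFFER
Position 4: 'e' vs 'a' = DIFFER
Total differences: 4

4


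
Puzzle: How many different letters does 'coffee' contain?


Unique letters in 'coffee': {c, e, f, o} = 4 distinct letters.

4


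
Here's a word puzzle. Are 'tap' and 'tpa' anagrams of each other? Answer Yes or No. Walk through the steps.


Sorted letters of 'tap': 'apt'
Sorted letters of 'tpa': 'apt'
They match.

Yes


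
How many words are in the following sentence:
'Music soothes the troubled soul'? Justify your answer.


Split into words: Music | soothes | the | troubled | soul = 5 words.

5


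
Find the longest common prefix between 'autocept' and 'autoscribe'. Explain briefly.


Compare from the start: 4 characters match: 'auto'. Mismatch at position 5: 'c' vs 's'.

auto


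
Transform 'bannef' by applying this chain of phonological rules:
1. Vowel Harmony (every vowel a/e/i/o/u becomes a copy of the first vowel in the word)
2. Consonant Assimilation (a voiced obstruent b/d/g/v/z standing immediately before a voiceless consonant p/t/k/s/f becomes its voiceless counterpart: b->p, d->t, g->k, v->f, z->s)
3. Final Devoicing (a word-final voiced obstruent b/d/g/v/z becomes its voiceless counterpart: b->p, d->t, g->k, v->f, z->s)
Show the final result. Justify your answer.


Starting form: 'bannef'
Rule 1: Vowel Harmony: all vowels become 'a' (matching first vowel). 'bannef' -> 'bannaf'
Rule 2: Consonant Assimilation: no voiced obstruent (b/d/g/v/z) stands immediately before a voiceless consonant (p/t/k/s/f). No change.
Rule 3: Final Devoicing: final consonant 'f' is not one of the voiced obstruents b/d/g/v/z. No change.
Final form: 'bannaf'

bannaf


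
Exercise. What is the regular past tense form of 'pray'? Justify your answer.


Apply rule: Add -ed. 'pray' becomes 'prayed'.

prayed


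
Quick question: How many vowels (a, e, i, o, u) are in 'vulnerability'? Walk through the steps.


Vowels in 'vulnerability': u, e, a, i, i = 5 vowels.

5


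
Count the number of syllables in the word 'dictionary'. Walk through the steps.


Break 'dictionary' into syllables: dic-tion-ar-y -> dic | tion | ar | y = 4 syllables

4 syllables


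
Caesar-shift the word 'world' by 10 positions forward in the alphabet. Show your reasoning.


Shift each letter by 10: w -> g, o -> y, r -> b, l -> v, d -> n. Result: 'gybvn'.

gybvn


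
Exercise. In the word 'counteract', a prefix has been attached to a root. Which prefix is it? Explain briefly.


The word 'counteract' = 'counter' (prefix) + 'act' (root). The prefix is 'counter'.

counter


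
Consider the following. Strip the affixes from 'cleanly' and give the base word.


Remove suffix '-ly' from 'cleanly' to get root 'clean'.

clean


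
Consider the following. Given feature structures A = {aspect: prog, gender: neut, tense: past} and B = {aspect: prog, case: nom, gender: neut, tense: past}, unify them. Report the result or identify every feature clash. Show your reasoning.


Compare features:
aspect: A=prog vs B=prog -> unified: prog
case: A=_ vs B=nom -> unified: nom
gender: A=neut vs B=neut -> unified: neut
tense: A=past vs B=past -> unified: past
No clashes found.

Unified: {aspect: prog, case: nom, gender: neut, tense: past}


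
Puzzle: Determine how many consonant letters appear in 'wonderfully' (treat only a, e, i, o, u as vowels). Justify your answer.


Consonants in 'wonderfully': w, n, d, r, f, l, l, y = 8 consonants.

8


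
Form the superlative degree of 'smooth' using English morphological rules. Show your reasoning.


Apply superlative formation (add -est): 'smooth' -> 'smoothest'.

smoothest


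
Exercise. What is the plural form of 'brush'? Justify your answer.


Apply rule: Add -es (sibilant/fricative ending). 'brush' becomes 'brushes'.

brushes


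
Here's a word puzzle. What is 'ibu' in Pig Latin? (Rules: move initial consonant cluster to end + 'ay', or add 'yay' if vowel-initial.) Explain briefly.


'ibu' starts with a vowel, so add 'yay': 'ibuyay'.

ibuyay


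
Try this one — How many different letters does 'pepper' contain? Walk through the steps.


Unique letters in 'pepper': {e, p, r} = 3 distinct letters.

3


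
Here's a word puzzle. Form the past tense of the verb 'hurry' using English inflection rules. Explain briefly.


Apply rule: Change -y to -ied. 'hurry' becomes 'hurried'.

hurried


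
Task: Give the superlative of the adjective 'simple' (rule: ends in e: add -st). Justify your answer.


Apply superlative formation (ends in e: add -st): 'simple' -> 'simplest'.

simplest


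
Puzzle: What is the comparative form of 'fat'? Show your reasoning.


Apply comparative formation (double final consonant, add -er): 'fat' -> 'fatter'.

fatter


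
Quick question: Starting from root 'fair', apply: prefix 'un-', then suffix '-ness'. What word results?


Step 1: Add prefix 'un-' to 'fair' = 'unfair'
Step 2: Add suffix '-ness' to 'unfair' = 'unfairness'

unfairness


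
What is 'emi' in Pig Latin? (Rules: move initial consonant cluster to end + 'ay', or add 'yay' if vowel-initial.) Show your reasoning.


'emi' starts with a vowel, so add 'yay': 'emiyay'.

emiyay


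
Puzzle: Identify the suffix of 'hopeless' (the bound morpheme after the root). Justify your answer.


The word 'hopeless' = 'hope' (root) + '-less' (suffix). The suffix is '-less'.

less


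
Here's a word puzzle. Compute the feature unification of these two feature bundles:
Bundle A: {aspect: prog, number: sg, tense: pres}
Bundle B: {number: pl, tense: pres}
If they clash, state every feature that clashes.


Compare features:
aspect: A=prog vs B=_ -> unified: prog
number: A=sg vs B=pl -> CLASH
tense: A=pres vs B=pres -> unified: pres
Clash detected on feature 'number' (sg vs pl); unification fails.

CLASH on 'number' (sg vs pl)


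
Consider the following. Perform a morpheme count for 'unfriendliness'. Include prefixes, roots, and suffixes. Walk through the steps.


Decomposition: un- (prefix) + friend (root) + -ly (suffix) + -ness (suffix) = 4 morpheme(s)

4 morphemes


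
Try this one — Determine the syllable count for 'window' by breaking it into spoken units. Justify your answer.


Break 'window' into syllables: win-dow -> win | dow = 2 syllables

2 syllables


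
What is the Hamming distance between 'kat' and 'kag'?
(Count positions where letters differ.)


Alignment:
Position 1: 'k' vs 'k' = match
Position 2: 'a' vs 'a' = match
Position 3: 't' vs 'g' = DIFFER
Total differences: 1

1


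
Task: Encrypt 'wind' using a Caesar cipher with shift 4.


Shift each letter by 4: w -> a, i -> m, n -> r, d -> h. Result: 'amrh'.

amrh


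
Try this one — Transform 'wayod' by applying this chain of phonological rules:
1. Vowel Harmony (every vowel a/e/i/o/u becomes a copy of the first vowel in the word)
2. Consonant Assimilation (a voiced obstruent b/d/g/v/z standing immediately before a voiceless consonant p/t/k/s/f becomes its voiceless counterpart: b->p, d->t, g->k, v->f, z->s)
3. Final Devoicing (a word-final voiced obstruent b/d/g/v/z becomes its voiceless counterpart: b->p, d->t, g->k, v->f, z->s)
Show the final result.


Starting form: 'wayod'
Rule 1: Vowel Harmony: all vowels become 'a' (matching first vowel). 'wayod' -> 'wayad'
Rule 2: Consonant Assimilation: no voiced obstruent (b/d/g/v/z) stands immediately before a voiceless consonant (p/t/k/s/f). No change.
Rule 3: Final Devoicing: word-final voiced obstruent 'd' becomes voiceless 't'. 'wayad' -> 'wayat'
Final form: 'wayat'

wayat


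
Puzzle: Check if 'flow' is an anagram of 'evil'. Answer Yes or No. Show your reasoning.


Sorted letters of 'flow': 'flow'
Sorted letters of 'evil': 'eilv'
They do not match.

No


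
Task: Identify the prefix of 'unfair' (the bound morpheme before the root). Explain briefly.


The word 'unfair' = 'un' (prefix) + 'fair' (root). The prefix is 'un'.

un


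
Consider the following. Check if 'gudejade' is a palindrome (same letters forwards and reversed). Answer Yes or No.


Forward: 'gudejade'
Reversed: 'edajedug'
They differ.

No


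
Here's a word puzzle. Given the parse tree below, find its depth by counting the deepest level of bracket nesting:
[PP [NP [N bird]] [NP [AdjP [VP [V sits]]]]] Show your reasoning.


Count bracket nesting levels:
'[' at pos 0: depth = 1
'[' at pos 4: depth = 2
'[' at pos 8: depth = 3
'[' at pos 18: depth = 2
'[' at pos 22: depth = 3
'[' at pos 28: depth = 4
'[' at pos 32: depth = 5
Maximum depth reached: 5

5


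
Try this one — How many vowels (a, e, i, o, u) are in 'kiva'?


Vowels in 'kiva': i, a = 2 vowels.

2


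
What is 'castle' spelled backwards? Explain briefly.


Reverse 'castle' character by character: 'eltsac'.

eltsac


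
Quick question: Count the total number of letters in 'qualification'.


Spell out 'qualification' and number each letter: q(1), u(2), a(3), l(4), i(5), f(6), i(7), c(8), a(9), t(10), i(11), o(12), n(13). Total: 13 letters.

13


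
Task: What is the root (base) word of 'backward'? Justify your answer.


Remove suffix '-ward' from 'backward' to get root 'back'.

back


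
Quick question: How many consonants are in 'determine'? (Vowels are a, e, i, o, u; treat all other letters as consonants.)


Consonants in 'determine': d, t, r, m, n = 5 consonants.

5


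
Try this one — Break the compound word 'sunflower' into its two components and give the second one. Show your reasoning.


Split 'sunflower' into 'sun' + 'flower'. The second part is 'flower'.

flower


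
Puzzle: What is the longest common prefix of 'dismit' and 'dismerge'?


Compare from the start: 4 characters match: 'dism'. Mismatch at position 5: 'i' vs 'e'.

dism


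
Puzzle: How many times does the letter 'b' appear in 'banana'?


Letter 'b' in 'banana': found at position(s) 1 = 1 occurrence(s).

1


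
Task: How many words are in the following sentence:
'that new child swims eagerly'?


Split into words: that | new | child | swims | eagerly = 5 words.

5


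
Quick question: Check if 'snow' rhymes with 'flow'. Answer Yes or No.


Rime (stressed vowel + following sounds) of 'snow': -ow = /oʊ/
Rime of 'flow': -ow = /oʊ/
/oʊ/ and /oʊ/ are the same ending sound, so the words rhyme.

Yes


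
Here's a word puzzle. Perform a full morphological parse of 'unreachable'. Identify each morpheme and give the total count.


Step 1: Identify prefix: 'un' (meaning: not/reverse)
Step 2: Identify root: 'reach'
Step 3: Identify suffix(es): 'able'
Decomposition: un- (prefix: not/reverse) + reach (root) + -able (suffix: capable of)
Total morphemes: 3

3 morphemes (un- (prefix: not/reverse) + reach (root) + -able (suffix: capable of))


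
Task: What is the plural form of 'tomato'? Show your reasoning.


Apply rule: Add -es (consonant + o). 'tomato' becomes 'tomatoes'.

tomatoes


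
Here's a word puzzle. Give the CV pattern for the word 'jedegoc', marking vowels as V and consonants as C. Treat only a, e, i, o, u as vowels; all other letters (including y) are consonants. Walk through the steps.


Letter mapping: j = C, e = V, d = C, e = V, g = C, o = V, c = C.

CVCVCVC


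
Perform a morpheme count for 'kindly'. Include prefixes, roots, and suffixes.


Decomposition: kind (root) + -ly (suffix) = 2 morpheme(s)

2 morphemes


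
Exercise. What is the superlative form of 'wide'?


Apply superlative formation (ends in e: add -st): 'wide' -> 'widest'.

widest


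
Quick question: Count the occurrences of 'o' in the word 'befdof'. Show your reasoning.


Letter 'o' in 'befdof': found at position(s) 5 = 1 occurrence(s).

1


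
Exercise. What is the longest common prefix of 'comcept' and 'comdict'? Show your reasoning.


Compare from the start: 3 characters match: 'com'. Mismatch at position 4: 'c' vs 'd'.

com


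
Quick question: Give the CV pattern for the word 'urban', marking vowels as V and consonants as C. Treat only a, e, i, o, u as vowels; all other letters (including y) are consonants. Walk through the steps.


Letter mapping: u = V, r = C, b = C, a = V, n = C.

VCCVC


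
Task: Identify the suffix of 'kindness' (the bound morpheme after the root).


The word 'kindness' = 'kind' (root) + '-ness' (suffix). The suffix is '-ness'.

ness


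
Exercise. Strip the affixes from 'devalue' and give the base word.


Remove prefix 'de' from 'devalue' to get root 'value'.

value


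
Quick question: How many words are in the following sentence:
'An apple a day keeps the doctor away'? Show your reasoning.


Split into words: An | apple | a | day | keeps | the | doctor | away = 8 words.

8


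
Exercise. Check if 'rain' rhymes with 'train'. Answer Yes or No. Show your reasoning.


Rime (stressed vowel + following sounds) of 'rain': -ain = /eɪn/
Rime of 'train': -ain = /eɪn/
/eɪn/ and /eɪn/ are the same ending sound, so the words rhyme.

Yes


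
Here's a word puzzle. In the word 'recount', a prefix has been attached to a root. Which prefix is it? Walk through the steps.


The word 'recount' = 're' (prefix) + 'count' (root). The prefix is 're'.

re


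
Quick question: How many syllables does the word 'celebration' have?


Break 'celebration' into syllables: cel-e-bra-tion -> cel | e | bra | tion = 4 syllables

4 syllables


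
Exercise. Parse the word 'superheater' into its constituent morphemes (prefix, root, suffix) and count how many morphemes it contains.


Step 1: Identify prefix: 'super' (meaning: above)
Step 2: Identify root: 'heat'
Step 3: Identify suffix(es): 'er'
Decomposition: super- (prefix: above) + heat (root) + -er (suffix: one who)
Total morphemes: 3

3 morphemes (super- (prefix: above) + heat (root) + -er (suffix: one who))


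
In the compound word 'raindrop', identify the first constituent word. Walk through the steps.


Split 'raindrop' into 'rain' + 'drop'. The first part is 'rain'.

rain


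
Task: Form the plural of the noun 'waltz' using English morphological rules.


Apply rule: Add -es (sibilant/fricative ending). 'waltz' becomes 'waltzes'.

waltzes


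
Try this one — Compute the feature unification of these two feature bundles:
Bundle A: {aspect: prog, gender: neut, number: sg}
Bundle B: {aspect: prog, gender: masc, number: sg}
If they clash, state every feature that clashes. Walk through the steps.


Compare features:
aspect: A=prog vs B=prog -> unified: prog
gender: A=neut vs B=masc -> CLASH
number: A=sg vs B=sg -> unified: sg
Clash detected on feature 'gender' (neut vs masc); unification fails.

CLASH on 'gender' (neut vs masc)


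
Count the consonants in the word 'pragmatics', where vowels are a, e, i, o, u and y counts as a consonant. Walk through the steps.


Consonants in 'pragmatics': p, r, g, m, t, c, s = 7 consonants.

7


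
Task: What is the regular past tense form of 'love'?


Apply rule: Add -d (word ends in -e). 'love' becomes 'loved'.

loved


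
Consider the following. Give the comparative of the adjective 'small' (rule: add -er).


Apply comparative formation (add -er): 'small' -> 'smaller'.

smaller


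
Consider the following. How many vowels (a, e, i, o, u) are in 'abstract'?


Vowels in 'abstract': a, a = 2 vowels.

2


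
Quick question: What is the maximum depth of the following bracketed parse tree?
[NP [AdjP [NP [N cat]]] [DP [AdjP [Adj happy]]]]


Count bracket nesting levels:
'[' at pos 0: depth = 1
'[' at pos 4: depth = 2
'[' at pos 10: depth = 3
'[' at pos 14: depth = 4
'[' at pos 24: depth = 2
'[' at pos 28: depth = 3
'[' at pos 34: depth = 4
Maximum depth reached: 4

4


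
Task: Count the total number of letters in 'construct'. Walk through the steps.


Spell out 'construct' and number each letter: c(1), o(2), n(3), s(4), t(5), r(6), u(7), c(8), t(9). Total: 9 letters.

9


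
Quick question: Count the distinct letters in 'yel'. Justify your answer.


Unique letters in 'yel': {e, l, y} = 3 distinct letters.

3


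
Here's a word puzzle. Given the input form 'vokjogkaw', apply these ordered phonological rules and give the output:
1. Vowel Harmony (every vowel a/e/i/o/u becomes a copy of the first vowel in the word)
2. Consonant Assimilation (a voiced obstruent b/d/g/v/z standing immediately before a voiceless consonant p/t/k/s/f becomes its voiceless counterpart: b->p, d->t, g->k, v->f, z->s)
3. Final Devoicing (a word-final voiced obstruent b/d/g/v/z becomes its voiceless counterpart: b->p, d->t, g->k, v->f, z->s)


Starting form: 'vokjogkaw'
Rule 1: Vowel Harmony: all vowels become 'o' (matching first vowel). 'vokjogkaw' -> 'vokjogkow'
Rule 2: Consonant Assimilation: voiced obstruent before voiceless consonant becomes voiceless ('gk' -> 'kk'). 'vokjogkow' -> 'vokjokkow'
Rule 3: Final Devoicing: final consonant 'w' is not one of the voiced obstruents b/d/g/v/z. No change.
Final form: 'vokjokkow'

vokjokkow


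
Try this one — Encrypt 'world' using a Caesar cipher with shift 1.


Shift each letter by 1: w -> x, o -> p, r -> s, l -> m, d -> e. Result: 'xpsme'.

xpsme


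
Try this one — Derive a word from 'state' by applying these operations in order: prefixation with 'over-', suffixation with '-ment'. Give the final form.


Step 1: Add prefix 'over-' to 'state' = 'overstate'
Step 2: Add suffix '-ment' to 'overstate' = 'overstatement'

overstatement


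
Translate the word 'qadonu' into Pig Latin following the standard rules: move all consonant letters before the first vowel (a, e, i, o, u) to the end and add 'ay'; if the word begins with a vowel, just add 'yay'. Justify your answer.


'qadonu': move consonant cluster 'q' to end and add 'ay': 'adonuqay'.

adonuqay


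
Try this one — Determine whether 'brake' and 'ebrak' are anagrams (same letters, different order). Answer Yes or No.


Sorted letters of 'brake': 'abekr'
Sorted letters of 'ebrak': 'abekr'
They match.

Yes


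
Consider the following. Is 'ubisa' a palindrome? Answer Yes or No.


Forward: 'ubisa'
Reversed: 'asibu'
They differ.

No


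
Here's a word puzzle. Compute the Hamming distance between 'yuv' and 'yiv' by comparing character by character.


Alignment:
Position 1: 'y' vs 'y' = match
Position 2: 'u' vs 'i' = DIFFER
Position 3: 'v' vs 'v' = match
Total differences: 1

1


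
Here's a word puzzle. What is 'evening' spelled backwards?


Reverse 'evening' character by character: 'gnineve'.

gnineve


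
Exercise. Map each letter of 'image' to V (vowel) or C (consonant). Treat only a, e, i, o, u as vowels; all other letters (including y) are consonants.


Letter mapping: i = V, m = C, a = V, g = C, e = V.

VCVCV


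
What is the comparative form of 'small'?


Apply comparative formation (add -er): 'small' -> 'smaller'.

smaller


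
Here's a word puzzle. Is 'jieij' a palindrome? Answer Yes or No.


Forward: 'jieij'
Reversed: 'jieij'
They are identical.

Yes


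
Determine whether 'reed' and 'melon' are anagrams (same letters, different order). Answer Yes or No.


Sorted letters of 'reed': 'deer'
Sorted letters of 'melon': 'elmno'
They do not match.

No


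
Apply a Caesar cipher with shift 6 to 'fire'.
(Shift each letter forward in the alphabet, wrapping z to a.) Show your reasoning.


Shift each letter by 6: f -> l, i -> o, r -> x, e -> k. Result: 'loxk'.

loxk


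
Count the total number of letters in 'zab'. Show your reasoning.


Spell out 'zab' and number each letter: z(1), a(2), b(3). Total: 3 letters.

3


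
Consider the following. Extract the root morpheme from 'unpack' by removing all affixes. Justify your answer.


Remove prefix 'un' from 'unpack' to get root 'pack'.

pack


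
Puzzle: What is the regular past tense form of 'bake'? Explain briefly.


Apply rule: Add -d (word ends in -e). 'bake' becomes 'baked'.

baked


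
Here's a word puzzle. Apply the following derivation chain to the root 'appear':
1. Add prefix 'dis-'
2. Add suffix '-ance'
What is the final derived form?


Step 1: Add prefix 'dis-' to 'appear' = 'disappear'
Step 2: Add suffix '-ance' to 'disappear' = 'disappearance'

disappearance


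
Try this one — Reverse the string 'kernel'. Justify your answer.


Reverse 'kernel' character by character: 'lenrek'.

lenrek


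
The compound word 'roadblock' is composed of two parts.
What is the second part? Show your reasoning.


Split 'roadblock' into 'road' + 'block'. The second part is 'block'.

block


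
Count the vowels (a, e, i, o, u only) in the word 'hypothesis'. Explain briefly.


Vowels in 'hypothesis': o, e, i = 3 vowels.

3


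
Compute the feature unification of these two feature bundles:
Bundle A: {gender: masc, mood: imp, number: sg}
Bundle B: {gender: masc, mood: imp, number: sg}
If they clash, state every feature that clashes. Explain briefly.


Compare features:
gender: A=masc vs B=masc -> unified: masc
mood: A=imp vs B=imp -> unified: imp
number: A=sg vs B=sg -> unified: sg
No clashes found.

Unified: {gender: masc, mood: imp, number: sg}


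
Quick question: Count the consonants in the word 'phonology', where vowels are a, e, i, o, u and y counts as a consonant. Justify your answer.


Consonants in 'phonology': p, h, n, l, g, y = 6 consonants.

6


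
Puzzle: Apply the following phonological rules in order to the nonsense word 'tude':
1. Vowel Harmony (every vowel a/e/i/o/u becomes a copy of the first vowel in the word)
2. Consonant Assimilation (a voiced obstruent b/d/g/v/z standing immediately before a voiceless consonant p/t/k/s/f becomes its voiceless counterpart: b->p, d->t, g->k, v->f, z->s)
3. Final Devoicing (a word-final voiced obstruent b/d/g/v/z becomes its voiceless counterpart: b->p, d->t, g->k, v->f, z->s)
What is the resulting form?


Starting form: 'tude'
Rule 1: Vowel Harmony: all vowels become 'u' (matching first vowel). 'tude' -> 'tudu'
Rule 2: Consonant Assimilation: no voiced obstruent (b/d/g/v/z) stands immediately before a voiceless consonant (p/t/k/s/f). No change.
Rule 3: Final Devoicing: the word ends in the vowel 'u', not a consonant. No change.
Final form: 'tudu'

tudu


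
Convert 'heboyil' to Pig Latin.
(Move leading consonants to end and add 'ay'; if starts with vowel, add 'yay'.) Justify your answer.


'heboyil': move consonant cluster 'h' to end and add 'ay': 'eboyilhay'.

eboyilhay


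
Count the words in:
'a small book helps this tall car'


Split into words: a | small | book | helps | this | tall | car = 7 words.

7


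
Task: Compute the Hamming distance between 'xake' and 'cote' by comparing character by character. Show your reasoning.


Alignment:
Position 1: 'x' vs 'c' = DIFFER
Position 2: 'a' vs 'o' = DIFFER
Position 3: 'k' vs 't' = DIFFER
Position 4: 'e' vs 'e' = match
Total differences: 3

3


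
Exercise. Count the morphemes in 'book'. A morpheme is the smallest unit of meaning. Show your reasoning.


Decomposition: book (free morpheme) = 1 morpheme(s)

1 morphemes


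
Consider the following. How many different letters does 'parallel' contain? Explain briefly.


Unique letters in 'parallel': {a, e, l, p, r} = 5 distinct letters.

5


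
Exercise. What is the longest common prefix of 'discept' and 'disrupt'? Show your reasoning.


Compare from the start: 3 characters match: 'dis'. Mismatch at position 4: 'c' vs 'r'.

dis


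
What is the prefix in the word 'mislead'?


The word 'mislead' = 'mis' (prefix) + 'lead' (root). The prefix is 'mis'.

mis


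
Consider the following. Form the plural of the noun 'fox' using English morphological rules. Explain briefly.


Apply rule: Add -es (sibilant/fricative ending). 'fox' becomes 'foxes'.

foxes


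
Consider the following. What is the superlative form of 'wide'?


Apply superlative formation (ends in e: add -st): 'wide' -> 'widest'.

widest


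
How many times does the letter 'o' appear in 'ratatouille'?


Letter 'o' in 'ratatouille': found at position(s) 6 = 1 occurrence(s).

1


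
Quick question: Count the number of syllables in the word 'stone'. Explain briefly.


Break 'stone' into syllables: stone -> stone = 1 syllable

1 syllable


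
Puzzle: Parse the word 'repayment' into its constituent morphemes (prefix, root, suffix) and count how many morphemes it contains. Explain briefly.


Step 1: Identify prefix: 're' (meaning: again)
Step 2: Identify root: 'pay'
Step 3: Identify suffix(es): 'ment'
Decomposition: re- (prefix: again) + pay (root) + -ment (suffix: action/result)
Total morphemes: 3

3 morphemes (re- (prefix: again) + pay (root) + -ment (suffix: action/result))


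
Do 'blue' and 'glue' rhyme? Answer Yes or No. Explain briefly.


Rime (stressed vowel + following sounds) of 'blue': -ue = /uː/
Rime of 'glue': -ue = /uː/
/uː/ and /uː/ are the same ending sound, so the words rhyme.

Yes


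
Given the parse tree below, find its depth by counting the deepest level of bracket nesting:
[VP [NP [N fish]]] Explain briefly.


Count bracket nesting levels:
'[' at pos 0: depth = 1
'[' at pos 4: depth = 2
'[' at pos 8: depth = 3
Maximum depth reached: 3

3


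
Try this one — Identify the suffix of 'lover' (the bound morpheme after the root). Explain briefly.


The word 'lover' = 'love' (root) + '-er' (suffix). The suffix is '-er'.

er


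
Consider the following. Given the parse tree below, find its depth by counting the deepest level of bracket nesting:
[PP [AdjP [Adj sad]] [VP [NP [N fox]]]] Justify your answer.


Count bracket nesting levels:
'[' at pos 0: depth = 1
'[' at pos 4: depth = 2
'[' at pos 10: depth = 3
'[' at pos 21: depth = 2
'[' at pos 25: depth = 3
'[' at pos 29: depth = 4
Maximum depth reached: 4

4


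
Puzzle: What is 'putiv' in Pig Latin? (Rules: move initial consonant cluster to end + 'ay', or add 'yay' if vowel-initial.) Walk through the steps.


'putiv': move consonant cluster 'p' to end and add 'ay': 'utivpay'.

utivpay


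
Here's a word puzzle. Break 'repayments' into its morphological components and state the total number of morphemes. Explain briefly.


Step 1: Identify prefix: 're' (meaning: again)
Step 2: Identify root: 'pay'
Step 3: Identify suffix(es): 'ment, s'
Decomposition: re- (prefix: again) + pay (root) + -ment (suffix: action/result) + -s (plural)
Total morphemes: 4

4 morphemes (re- (prefix: again) + pay (root) + -ment (suffix: action/result) + -s (plural))


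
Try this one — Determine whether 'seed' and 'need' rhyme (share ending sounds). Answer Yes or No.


Rime (stressed vowel + following sounds) of 'seed': -eed = /iːd/
Rime of 'need': -eed = /iːd/
/iːd/ and /iːd/ are the same ending sound, so the words rhyme.

Yes


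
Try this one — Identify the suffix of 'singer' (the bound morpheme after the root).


The word 'singer' = 'sing' (root) + '-er' (suffix). The suffix is '-er'.

er


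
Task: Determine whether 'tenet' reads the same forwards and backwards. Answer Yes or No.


Forward: 'tenet'
Reversed: 'tenet'
They are identical.

Yes


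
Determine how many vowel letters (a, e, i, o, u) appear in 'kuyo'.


Vowels in 'kuyo': u, o = 2 vowels.

2


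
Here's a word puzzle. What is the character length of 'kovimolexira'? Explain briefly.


Spell out 'kovimolexira' and number each letter: k(1), o(2), v(3), i(4), m(5), o(6), l(7), e(8), x(9), i(10), r(11), a(12). Total: 12 letters.

12


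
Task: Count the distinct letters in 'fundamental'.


Unique letters in 'fundamental': {a, d, e, f, l, m, n, t, u} = 9 distinct letters.

9


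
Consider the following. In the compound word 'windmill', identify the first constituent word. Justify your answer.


Split 'windmill' into 'wind' + 'mill'. The first part is 'wind'.

wind


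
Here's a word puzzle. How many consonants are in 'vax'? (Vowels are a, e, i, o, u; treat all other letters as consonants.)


Consonants in 'vax': v, x = 2 consonants.

2


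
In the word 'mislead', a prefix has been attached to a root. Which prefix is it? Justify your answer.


The word 'mislead' = 'mis' (prefix) + 'lead' (root). The prefix is 'mis'.

mis


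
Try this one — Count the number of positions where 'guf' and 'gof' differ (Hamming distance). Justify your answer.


Alignment:
Position 1: 'g' vs 'g' = match
Position 2: 'u' vs 'o' = DIFFER
Position 3: 'f' vs 'f' = match
Total differences: 1

1


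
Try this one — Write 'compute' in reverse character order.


Reverse 'compute' character by character: 'etupmoc'.

etupmoc


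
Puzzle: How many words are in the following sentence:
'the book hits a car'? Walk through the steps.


Split into words: the | book | hits | a | car = 5 words.

5


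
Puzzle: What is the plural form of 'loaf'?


Apply rule: Change -f to -ves. 'loaf' becomes 'loaves'.

loaves


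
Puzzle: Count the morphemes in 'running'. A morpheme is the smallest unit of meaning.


Decomposition: run (root) + -ing (suffix) = 2 morpheme(s)

2 morphemes


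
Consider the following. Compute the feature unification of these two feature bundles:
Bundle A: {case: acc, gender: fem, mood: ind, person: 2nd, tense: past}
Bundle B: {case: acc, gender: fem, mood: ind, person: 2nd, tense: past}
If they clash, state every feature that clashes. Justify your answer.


Compare features:
case: A=acc vs B=acc -> unified: acc
gender: A=fem vs B=fem -> unified: fem
mood: A=ind vs B=ind -> unified: ind
person: A=2nd vs B=2nd -> unified: 2nd
tense: A=past vs B=past -> unified: past
No clashes found.

Unified: {case: acc, gender: fem, mood: ind, person: 2nd, tense: past}


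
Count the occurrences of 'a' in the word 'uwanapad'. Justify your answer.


Letter 'a' in 'uwanapad': found at position(s) 3, 5, 7 = 3 occurrence(s).

3


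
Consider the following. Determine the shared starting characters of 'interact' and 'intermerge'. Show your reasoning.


Compare from the start: 5 characters match: 'inter'. Mismatch at position 6: 'a' vs 'm'.

inter


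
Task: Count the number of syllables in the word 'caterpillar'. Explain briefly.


Break 'caterpillar' into syllables: cat-er-pil-lar -> cat | er | pil | lar = 4 syllables

4 syllables


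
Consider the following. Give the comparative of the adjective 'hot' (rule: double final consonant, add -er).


Apply comparative formation (double final consonant, add -er): 'hot' -> 'hotter'.

hotter


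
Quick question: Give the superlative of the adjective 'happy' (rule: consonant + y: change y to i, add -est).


Apply superlative formation (consonant + y: change y to i, add -est): 'happy' -> 'happiest'.

happiest


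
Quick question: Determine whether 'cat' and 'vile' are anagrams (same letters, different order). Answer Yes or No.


Sorted letters of 'cat': 'act'
Sorted letters of 'vile': 'eilv'
They do not match.

No


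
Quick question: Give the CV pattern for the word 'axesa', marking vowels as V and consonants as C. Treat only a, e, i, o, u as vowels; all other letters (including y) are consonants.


Letter mapping: a = V, x = C, e = V, s = C, a = V.

VCVCV


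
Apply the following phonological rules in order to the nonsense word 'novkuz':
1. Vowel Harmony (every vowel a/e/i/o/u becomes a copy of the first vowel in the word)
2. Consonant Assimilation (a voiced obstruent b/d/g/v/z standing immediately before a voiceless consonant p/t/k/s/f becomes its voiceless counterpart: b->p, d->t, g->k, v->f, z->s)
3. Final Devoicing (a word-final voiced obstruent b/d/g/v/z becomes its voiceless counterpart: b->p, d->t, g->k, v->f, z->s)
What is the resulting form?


Starting form: 'novkuz'
Rule 1: Vowel Harmony: all vowels become 'o' (matching first vowel). 'novkuz' -> 'novkoz'
Rule 2: Consonant Assimilation: voiced obstruent before voiceless consonant becomes voiceless ('vk' -> 'fk'). 'novkoz' -> 'nofkoz'
Rule 3: Final Devoicing: word-final voiced obstruent 'z' becomes voiceless 's'. 'nofkoz' -> 'nofkos'
Final form: 'nofkos'

nofkos


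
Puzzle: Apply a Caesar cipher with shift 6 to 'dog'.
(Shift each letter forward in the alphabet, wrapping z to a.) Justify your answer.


Shift each letter by 6: d -> j, o -> u, g -> m. Result: 'jum'.

jum


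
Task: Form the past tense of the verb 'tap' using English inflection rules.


Apply rule: Double final consonant and add -ed. 'tap' becomes 'tapped'.

tapped


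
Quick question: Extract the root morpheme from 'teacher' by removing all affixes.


Remove suffix '-er' from 'teacher' to get root 'teach'.

teach


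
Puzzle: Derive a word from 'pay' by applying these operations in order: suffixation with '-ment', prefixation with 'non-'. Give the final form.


Step 1: Add suffix '-ment' to 'pay' = 'payment'
Step 2: Add prefix 'non-' to 'payment' = 'nonpayment'

nonpayment


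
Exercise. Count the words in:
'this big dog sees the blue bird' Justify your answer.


Split into words: this | big | dog | sees | the | blue | bird = 7 words.

7


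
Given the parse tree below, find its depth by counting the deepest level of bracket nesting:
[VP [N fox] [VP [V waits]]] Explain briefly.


Count bracket nesting levels:
'[' at pos 0: depth = 1
'[' at pos 4: depth = 2
'[' at pos 12: depth = 2
'[' at pos 16: depth = 3
Maximum depth reached: 3

3


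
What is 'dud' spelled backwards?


Reverse 'dud' character by character: 'dud'.

dud


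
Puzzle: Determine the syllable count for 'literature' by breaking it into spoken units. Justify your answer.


Break 'literature' into syllables: lit-er-a-ture -> lit | er | a | ture = 4 syllables

4 syllables


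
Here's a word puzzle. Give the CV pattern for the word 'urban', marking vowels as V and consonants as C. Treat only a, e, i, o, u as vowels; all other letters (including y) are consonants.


Letter mapping: u = V, r = C, b = C, a = V, n = C.

VCCVC


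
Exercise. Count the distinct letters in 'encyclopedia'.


Unique letters in 'encyclopedia': {a, c, d, e, i, l, n, o, p, y} = 10 distinct letters.

10


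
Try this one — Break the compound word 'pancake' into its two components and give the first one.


Split 'pancake' into 'pan' + 'cake'. The first part is 'pan'.

pan


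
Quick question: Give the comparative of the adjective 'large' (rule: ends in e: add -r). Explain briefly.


Apply comparative formation (ends in e: add -r): 'large' -> 'larger'.

larger


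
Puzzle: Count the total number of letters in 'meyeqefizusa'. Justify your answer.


Spell out 'meyeqefizusa' and number each letter: m(1), e(2), y(3), e(4), q(5), e(6), f(7), i(8), z(9), u(10), s(11), a(12). Total: 12 letters.

12


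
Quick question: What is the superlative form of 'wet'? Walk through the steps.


Apply superlative formation (double final consonant, add -est): 'wet' -> 'wettest'.

wettest


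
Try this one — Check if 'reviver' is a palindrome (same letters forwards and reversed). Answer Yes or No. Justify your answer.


Forward: 'reviver'
Reversed: 'reviver'
They are identical.

Yes


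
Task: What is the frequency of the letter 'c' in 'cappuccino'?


Letter 'c' in 'cappuccino': found at position(s) 1, 6, 7 = 3 occurrence(s).

3


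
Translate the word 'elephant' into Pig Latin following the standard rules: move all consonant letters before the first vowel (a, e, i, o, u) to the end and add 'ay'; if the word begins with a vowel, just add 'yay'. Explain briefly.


'elephant' starts with a vowel, so add 'yay': 'elephantyay'.

elephantyay


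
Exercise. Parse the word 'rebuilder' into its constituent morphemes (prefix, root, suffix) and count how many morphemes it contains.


Step 1: Identify prefix: 're' (meaning: again)
Step 2: Identify root: 'build'
Step 3: Identify suffix(es): 'er'
Decomposition: re- (prefix: again) + build (root) + -er (suffix: one who)
Total morphemes: 3

3 morphemes (re- (prefix: again) + build (root) + -er (suffix: one who))
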